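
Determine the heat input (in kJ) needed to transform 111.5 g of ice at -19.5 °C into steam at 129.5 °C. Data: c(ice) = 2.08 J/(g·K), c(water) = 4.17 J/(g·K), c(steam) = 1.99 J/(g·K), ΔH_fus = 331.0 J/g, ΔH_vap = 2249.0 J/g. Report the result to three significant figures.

q = 345 kJ

q1 (heat ice -19.5→0.0 °C): 111.5 × 2.08 × 19.5 = 4522 J
q2 (melt at 0 °C): 111.5 × 331.0 = 36907 J
q3 (heat water 0.0→100.0 °C): 111.5 × 4.17 × 100.0 = 46496 J
q4 (vaporize at 100 °C): 111.5 × 2249.0 = 250764 J
q5 (heat steam 100.0→129.5 °C): 111.5 × 1.99 × 29.5 = 6546 J
Total: 4522 + 36907 + 46496 + 250764 + 6546 = 345235 J = 345 kJ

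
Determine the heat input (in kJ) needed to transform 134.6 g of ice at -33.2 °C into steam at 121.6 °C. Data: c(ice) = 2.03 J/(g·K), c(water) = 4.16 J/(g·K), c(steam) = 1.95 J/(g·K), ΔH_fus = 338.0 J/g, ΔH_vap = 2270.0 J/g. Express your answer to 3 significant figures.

q1 (heat ice -33.2→0.0 °C): 134.6 × 2.03 × 33.2 = 9072 J
q2 (melt at 0 °C): 134.6 × 338.0 = 45495 J
q3 (heat water 0.0→100.0 °C): 134.6 × 4.16 × 100.0 = 55994 J
q4 (vaporize at 100 °C): 134.6 × 2270.0 = 305542 J
q5 (heat steam 100.0→121.6 °C): 134.6 × 1.95 × 21.6 = 5669 J
Total: 9072 + 45495 + 55994 + 305542 + 5669 = 421772 J = 422 kJ

q = 422 kJ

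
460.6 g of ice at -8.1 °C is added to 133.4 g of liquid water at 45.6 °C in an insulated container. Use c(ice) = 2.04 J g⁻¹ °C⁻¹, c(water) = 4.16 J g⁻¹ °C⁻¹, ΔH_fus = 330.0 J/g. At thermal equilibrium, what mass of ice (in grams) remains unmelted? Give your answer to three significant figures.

Heat to warm all ice to 0 °C: 460.6×2.04×8.1 = 7611.0 J
Heat released by water cooling to 0 °C: 133.4×4.16×45.6 = 25305 J
25305 J < 7611.0 + 460.6×330.0 = 159609.0 J, so not all ice melts; final T = 0 °C.
Heat left for melting: 25305 − 7611.0 = 17694.0 J
Mass melted = 17694.0 / 330.0 = 53.62 g
Ice remaining = 460.6 − 53.62 = 406.98 g

m_ice remaining = 407 g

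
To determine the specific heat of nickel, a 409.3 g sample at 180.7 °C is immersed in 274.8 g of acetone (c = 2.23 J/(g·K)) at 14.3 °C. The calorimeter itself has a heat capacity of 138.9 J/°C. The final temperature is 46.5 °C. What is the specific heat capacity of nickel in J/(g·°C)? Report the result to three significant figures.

q_gained = (274.8 × 2.23 + 138.9) × (46.5 − 14.3) = 24200 J
q_lost = 409.3 × c × (180.7 − 46.5) = 54928.06 c
Set equal: c = 24200 / 54928.06 = 0.441 J/(g·°C)

c = 0.441 J/(g·°C)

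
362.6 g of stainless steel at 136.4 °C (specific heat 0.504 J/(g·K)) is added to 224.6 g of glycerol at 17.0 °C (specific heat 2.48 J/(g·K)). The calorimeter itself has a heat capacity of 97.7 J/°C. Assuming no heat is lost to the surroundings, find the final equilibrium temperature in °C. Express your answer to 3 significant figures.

T_f = 43.1 °C

Heat lost by stainless steel = heat gained by glycerol + calorimeter.
(362.6)(0.504)(136.4 − T) = [(224.6)(2.48) + 97.7](T − 17.0)
182.7504 (136.4 − T) = 654.708 (T − 17.0)
24927 − 182.7504 T = 654.708 T − 11130
36057 = 837.4584 T
T = 43.06 °C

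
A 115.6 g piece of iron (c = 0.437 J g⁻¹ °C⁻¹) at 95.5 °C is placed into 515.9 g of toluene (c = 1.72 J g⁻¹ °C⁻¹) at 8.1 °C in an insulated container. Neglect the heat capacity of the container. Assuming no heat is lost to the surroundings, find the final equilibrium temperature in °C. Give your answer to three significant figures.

T_f = 12.8 °C

Heat lost by iron = heat gained by toluene.
(115.6)(0.437)(95.5 − T) = (515.9)(1.72)(T − 8.1)
50.5172 (95.5 − T) = 887.348 (T − 8.1)
4824.4 − 50.5172 T = 887.348 T − 7187.5
12011.9 = 937.8652 T
T = 12.81 °C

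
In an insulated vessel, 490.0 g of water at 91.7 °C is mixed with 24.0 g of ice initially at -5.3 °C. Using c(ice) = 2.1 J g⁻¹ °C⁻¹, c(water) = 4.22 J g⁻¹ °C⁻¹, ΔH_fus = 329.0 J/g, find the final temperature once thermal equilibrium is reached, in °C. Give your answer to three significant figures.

T_f = 83.7 °C

Heat to bring ice to 0 °C and melt it: q₁ = 24.0×2.1×5.3 + 24.0×329.0 = 8163.1 J
Heat the water can supply cooling to 0 °C: 490.0×4.22×91.7 = 189617 J > q₁, so all ice melts.
Energy balance: 490.0×4.22×(91.7 − T) = 8163.1 + 24.0×4.22×(T − 0)
2067.8(91.7 − T) = 8163.1 + 101.28 T
189617 − 8163.1 = 2169.08 T
T = 181453.9 / 2169.08 = 83.65 °C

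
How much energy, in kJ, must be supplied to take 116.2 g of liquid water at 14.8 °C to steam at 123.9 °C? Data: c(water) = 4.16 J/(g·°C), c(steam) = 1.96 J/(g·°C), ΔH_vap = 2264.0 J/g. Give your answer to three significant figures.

q = 310 kJ

q1 (heat water 14.8→100.0 °C): 116.2 × 4.16 × 85.2 = 41185 J
q2 (vaporize at 100 °C): 116.2 × 2264.0 = 263077 J
q3 (heat steam 100.0→123.9 °C): 116.2 × 1.96 × 23.9 = 5443 J
Total: 41185 + 263077 + 5443 = 309705 J = 310 kJ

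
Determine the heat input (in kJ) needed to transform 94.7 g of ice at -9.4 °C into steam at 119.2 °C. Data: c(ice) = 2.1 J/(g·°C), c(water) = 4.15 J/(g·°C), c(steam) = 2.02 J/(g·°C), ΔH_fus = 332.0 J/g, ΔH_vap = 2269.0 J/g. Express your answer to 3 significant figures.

q1 (heat ice -9.4→0.0 °C): 94.7 × 2.1 × 9.4 = 1869 J
q2 (melt at 0 °C): 94.7 × 332.0 = 31440 J
q3 (heat water 0.0→100.0 °C): 94.7 × 4.15 × 100.0 = 39301 J
q4 (vaporize at 100 °C): 94.7 × 2269.0 = 214874 J
q5 (heat steam 100.0→119.2 °C): 94.7 × 2.02 × 19.2 = 3673 J
Total: 1869 + 31440 + 39301 + 214874 + 3673 = 291157 J = 291 kJ

q = 291 kJ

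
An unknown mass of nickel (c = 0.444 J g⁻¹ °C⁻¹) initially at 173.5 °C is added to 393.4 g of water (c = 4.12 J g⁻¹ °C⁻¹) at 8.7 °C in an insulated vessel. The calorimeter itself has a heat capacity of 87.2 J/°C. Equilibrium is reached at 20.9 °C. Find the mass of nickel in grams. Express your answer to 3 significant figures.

m = 308 g

q_gained = (393.4 × 4.12 + 87.2) × (20.9 − 8.7) = 20840 J
q_lost = m × 0.444 × (173.5 − 20.9) = 67.7544 m
m = 20840 / 67.7544 = 308 g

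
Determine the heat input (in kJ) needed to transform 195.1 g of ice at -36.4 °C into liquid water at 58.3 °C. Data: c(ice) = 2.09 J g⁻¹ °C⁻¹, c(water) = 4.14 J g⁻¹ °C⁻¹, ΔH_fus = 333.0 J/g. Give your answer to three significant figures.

q = 127 kJ

q1 (heat ice -36.4→0.0 °C): 195.1 × 2.09 × 36.4 = 14842 J
q2 (melt at 0 °C): 195.1 × 333.0 = 64968 J
q3 (heat water 0.0→58.3 °C): 195.1 × 4.14 × 58.3 = 47090 J
Total: 14842 + 64968 + 47090 = 126900 J = 127 kJ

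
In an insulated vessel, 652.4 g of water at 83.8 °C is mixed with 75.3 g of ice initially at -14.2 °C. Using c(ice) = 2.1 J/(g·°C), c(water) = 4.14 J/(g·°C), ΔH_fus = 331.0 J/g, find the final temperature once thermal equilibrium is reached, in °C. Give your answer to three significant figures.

Heat to bring ice to 0 °C and melt it: q₁ = 75.3×2.1×14.2 + 75.3×331.0 = 27170 J
Heat the water can supply cooling to 0 °C: 652.4×4.14×83.8 = 226338 J > q₁, so all ice melts.
Energy balance: 652.4×4.14×(83.8 − T) = 27170 + 75.3×4.14×(T − 0)
2700.936(83.8 − T) = 27170 + 311.742 T
226338 − 27170 = 3012.678 T
T = 199168 / 3012.678 = 66.11 °C

T_f = 66.1 °C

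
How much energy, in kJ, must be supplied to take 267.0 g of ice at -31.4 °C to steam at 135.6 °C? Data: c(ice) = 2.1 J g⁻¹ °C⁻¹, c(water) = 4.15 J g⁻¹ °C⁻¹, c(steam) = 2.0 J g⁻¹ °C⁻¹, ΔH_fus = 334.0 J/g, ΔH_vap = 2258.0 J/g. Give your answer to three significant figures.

q = 839 kJ

q1 (heat ice -31.4→0.0 °C): 267.0 × 2.1 × 31.4 = 17606 J
q2 (melt at 0 °C): 267.0 × 334.0 = 89178 J
q3 (heat water 0.0→100.0 °C): 267.0 × 4.15 × 100.0 = 110805 J
q4 (vaporize at 100 °C): 267.0 × 2258.0 = 602886 J
q5 (heat steam 100.0→135.6 °C): 267.0 × 2.0 × 35.6 = 19010 J
Total: 17606 + 89178 + 110805 + 602886 + 19010 = 839485 J = 839 kJ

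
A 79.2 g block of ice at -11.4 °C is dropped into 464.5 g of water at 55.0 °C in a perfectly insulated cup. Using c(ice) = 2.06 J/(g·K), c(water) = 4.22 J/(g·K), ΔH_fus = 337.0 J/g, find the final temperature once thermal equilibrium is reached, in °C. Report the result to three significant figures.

T_f = 34.5 °C

Heat to bring ice to 0 °C and melt it: q₁ = 79.2×2.06×11.4 + 79.2×337.0 = 28550 J
Heat the water can supply cooling to 0 °C: 464.5×4.22×55.0 = 107810 J > q₁, so all ice melts.
Energy balance: 464.5×4.22×(55.0 − T) = 28550 + 79.2×4.22×(T − 0)
1960.19(55.0 − T) = 28550 + 334.224 T
107810 − 28550 = 2294.414 T
T = 79260 / 2294.414 = 34.54 °C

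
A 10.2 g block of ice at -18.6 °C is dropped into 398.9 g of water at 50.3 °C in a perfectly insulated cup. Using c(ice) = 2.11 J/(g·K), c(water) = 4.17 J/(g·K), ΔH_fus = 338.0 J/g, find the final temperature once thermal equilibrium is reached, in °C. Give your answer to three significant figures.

Heat to bring ice to 0 °C and melt it: q₁ = 10.2×2.11×18.6 + 10.2×338.0 = 3847.9 J
Heat the water can supply cooling to 0 °C: 398.9×4.17×50.3 = 83669.7 J > q₁, so all ice melts.
Energy balance: 398.9×4.17×(50.3 − T) = 3847.9 + 10.2×4.17×(T − 0)
1663.413(50.3 − T) = 3847.9 + 42.534 T
83669.7 − 3847.9 = 1705.947 T
T = 79821.8 / 1705.947 = 46.79 °C

T_f = 46.8 °C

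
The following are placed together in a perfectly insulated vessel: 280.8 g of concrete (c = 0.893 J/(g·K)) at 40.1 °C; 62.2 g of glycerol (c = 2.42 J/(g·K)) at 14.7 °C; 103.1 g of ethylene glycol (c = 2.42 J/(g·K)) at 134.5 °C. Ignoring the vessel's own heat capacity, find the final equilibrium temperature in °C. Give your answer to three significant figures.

Σ mᵢcᵢ(T − Tᵢ) = 0  ⇒  T = Σ mᵢcᵢTᵢ / Σ mᵢcᵢ
Σ mᵢcᵢ = 280.8×0.893 + 62.2×2.42 + 103.1×2.42 = 650.7804
Σ mᵢcᵢTᵢ = 250.7544×40.1 + 150.524×14.7 + 249.502×134.5 = 45826
T = 45826 / 650.7804 = 70.42 °C

T_f = 70.4 °C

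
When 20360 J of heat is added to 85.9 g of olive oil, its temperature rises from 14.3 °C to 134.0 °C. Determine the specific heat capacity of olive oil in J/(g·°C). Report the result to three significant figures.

c = q / (m ΔT) = 20360 / (85.9 × 119.7)
c = 20360 / 10282.23 = 1.98 J/(g·°C)

c = 1.98 J/(g·°C)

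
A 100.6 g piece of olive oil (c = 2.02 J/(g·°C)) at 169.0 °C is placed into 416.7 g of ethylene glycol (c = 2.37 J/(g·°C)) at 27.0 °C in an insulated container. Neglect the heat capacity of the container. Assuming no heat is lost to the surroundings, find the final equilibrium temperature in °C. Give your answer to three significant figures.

Heat lost by olive oil = heat gained by ethylene glycol.
(100.6)(2.02)(169.0 − T) = (416.7)(2.37)(T − 27.0)
203.212 (169.0 − T) = 987.579 (T − 27.0)
34343 − 203.212 T = 987.579 T − 26665
61008 = 1190.791 T
T = 51.23 °C

T_f = 51.2 °C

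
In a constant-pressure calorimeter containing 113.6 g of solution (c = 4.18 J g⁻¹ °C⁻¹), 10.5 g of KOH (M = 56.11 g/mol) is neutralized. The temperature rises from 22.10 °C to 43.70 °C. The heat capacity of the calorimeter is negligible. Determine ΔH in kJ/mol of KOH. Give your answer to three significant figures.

|ΔT| = |43.70 − 22.10| = 21.60 °C
|q_surr| = (113.6 × 4.18) × 21.60 = 474.848 × 21.60 = 10260 J
n(KOH) = 10.5 / 56.11 = 0.1871 mol
Temperature rose, so q_rxn = −|q_surr| = -10.26 kJ
ΔH = q_rxn / n = -54.84 kJ/mol

ΔH = -54.8 kJ/mol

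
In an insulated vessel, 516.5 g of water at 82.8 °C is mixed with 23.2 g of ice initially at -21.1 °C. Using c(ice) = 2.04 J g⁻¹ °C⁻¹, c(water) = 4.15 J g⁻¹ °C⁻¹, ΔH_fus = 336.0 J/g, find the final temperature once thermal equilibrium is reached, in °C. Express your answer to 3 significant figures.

Heat to bring ice to 0 °C and melt it: q₁ = 23.2×2.04×21.1 + 23.2×336.0 = 8793.8 J
Heat the water can supply cooling to 0 °C: 516.5×4.15×82.8 = 177480 J > q₁, so all ice melts.
Energy balance: 516.5×4.15×(82.8 − T) = 8793.8 + 23.2×4.15×(T − 0)
2143.475(82.8 − T) = 8793.8 + 96.28 T
177480 − 8793.8 = 2239.755 T
T = 168686.2 / 2239.755 = 75.31 °C

T_f = 75.3 °C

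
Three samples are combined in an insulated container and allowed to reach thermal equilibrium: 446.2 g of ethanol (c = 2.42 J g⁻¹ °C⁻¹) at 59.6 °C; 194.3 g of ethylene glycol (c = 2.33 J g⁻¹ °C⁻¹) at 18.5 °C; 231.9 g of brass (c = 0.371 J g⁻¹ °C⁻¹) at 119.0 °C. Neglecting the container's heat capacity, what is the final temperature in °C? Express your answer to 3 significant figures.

T_f = 51.3 °C

Σ mᵢcᵢ(T − Tᵢ) = 0  ⇒  T = Σ mᵢcᵢTᵢ / Σ mᵢcᵢ
Σ mᵢcᵢ = 446.2×2.42 + 194.3×2.33 + 231.9×0.371 = 1618.5579
Σ mᵢcᵢTᵢ = 1079.804×59.6 + 452.719×18.5 + 86.0349×119.0 = 82970
T = 82970 / 1618.5579 = 51.26 °C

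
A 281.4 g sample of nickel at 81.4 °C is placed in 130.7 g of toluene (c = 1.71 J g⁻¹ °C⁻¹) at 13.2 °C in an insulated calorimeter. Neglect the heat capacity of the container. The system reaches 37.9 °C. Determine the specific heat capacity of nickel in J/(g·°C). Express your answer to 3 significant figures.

c = 0.451 J/(g·°C)

q_gained = (130.7 × 1.71) × (37.9 − 13.2) = 5520 J
q_lost = 281.4 × c × (81.4 − 37.9) = 12240.9 c
Set equal: c = 5520 / 12240.9 = 0.451 J/(g·°C)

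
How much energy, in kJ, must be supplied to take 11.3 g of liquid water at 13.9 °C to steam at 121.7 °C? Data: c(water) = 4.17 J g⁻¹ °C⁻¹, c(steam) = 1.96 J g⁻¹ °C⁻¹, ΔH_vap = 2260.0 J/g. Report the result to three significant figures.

q = 30.1 kJ

q1 (heat water 13.9→100.0 °C): 11.3 × 4.17 × 86.1 = 4057 J
q2 (vaporize at 100 °C): 11.3 × 2260.0 = 25538 J
q3 (heat steam 100.0→121.7 °C): 11.3 × 1.96 × 21.7 = 481 J
Total: 4057 + 25538 + 481 = 30076 J = 30.1 kJ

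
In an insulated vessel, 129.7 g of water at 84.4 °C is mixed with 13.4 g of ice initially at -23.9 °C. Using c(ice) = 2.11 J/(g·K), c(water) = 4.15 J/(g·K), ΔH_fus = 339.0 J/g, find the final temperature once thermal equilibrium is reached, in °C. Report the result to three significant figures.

Heat to bring ice to 0 °C and melt it: q₁ = 13.4×2.11×23.9 + 13.4×339.0 = 5218.3 J
Heat the water can supply cooling to 0 °C: 129.7×4.15×84.4 = 45428.7 J > q₁, so all ice melts.
Energy balance: 129.7×4.15×(84.4 − T) = 5218.3 + 13.4×4.15×(T − 0)
538.255(84.4 − T) = 5218.3 + 55.61 T
45428.7 − 5218.3 = 593.865 T
T = 40210.4 / 593.865 = 67.71 °C

T_f = 67.7 °C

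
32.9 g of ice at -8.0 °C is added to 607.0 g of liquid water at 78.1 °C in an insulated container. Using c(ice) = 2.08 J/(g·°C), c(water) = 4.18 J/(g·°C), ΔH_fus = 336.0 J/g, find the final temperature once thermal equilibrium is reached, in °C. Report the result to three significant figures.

T_f = 69.7 °C

Heat to bring ice to 0 °C and melt it: q₁ = 32.9×2.08×8.0 + 32.9×336.0 = 11602 J
Heat the water can supply cooling to 0 °C: 607.0×4.18×78.1 = 198160 J > q₁, so all ice melts.
Energy balance: 607.0×4.18×(78.1 − T) = 11602 + 32.9×4.18×(T − 0)
2537.26(78.1 − T) = 11602 + 137.522 T
198160 − 11602 = 2674.782 T
T = 186558 / 2674.782 = 69.747 °C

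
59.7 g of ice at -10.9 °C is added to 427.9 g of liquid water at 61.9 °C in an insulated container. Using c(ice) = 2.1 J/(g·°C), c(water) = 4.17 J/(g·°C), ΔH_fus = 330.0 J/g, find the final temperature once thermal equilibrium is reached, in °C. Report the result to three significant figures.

T_f = 44.0 °C

Heat to bring ice to 0 °C and melt it: q₁ = 59.7×2.1×10.9 + 59.7×330.0 = 21068 J
Heat the water can supply cooling to 0 °C: 427.9×4.17×61.9 = 110451 J > q₁, so all ice melts.
Energy balance: 427.9×4.17×(61.9 − T) = 21068 + 59.7×4.17×(T − 0)
1784.343(61.9 − T) = 21068 + 248.949 T
110451 − 21068 = 2033.292 T
T = 89383 / 2033.292 = 43.96 °C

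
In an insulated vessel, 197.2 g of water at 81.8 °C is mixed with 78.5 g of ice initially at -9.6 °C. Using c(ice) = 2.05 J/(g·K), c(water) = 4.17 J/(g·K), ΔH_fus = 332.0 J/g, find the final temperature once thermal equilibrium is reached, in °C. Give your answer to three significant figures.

Heat to bring ice to 0 °C and melt it: q₁ = 78.5×2.05×9.6 + 78.5×332.0 = 27607 J
Heat the water can supply cooling to 0 °C: 197.2×4.17×81.8 = 67266.1 J > q₁, so all ice melts.
Energy balance: 197.2×4.17×(81.8 − T) = 27607 + 78.5×4.17×(T − 0)
822.324(81.8 − T) = 27607 + 327.345 T
67266.1 − 27607 = 1149.669 T
T = 39659.1 / 1149.669 = 34.50 °C

T_f = 34.5 °C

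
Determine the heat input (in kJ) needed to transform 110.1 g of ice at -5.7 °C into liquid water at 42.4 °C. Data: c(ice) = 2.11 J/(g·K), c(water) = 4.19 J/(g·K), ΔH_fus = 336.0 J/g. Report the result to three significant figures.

q1 (heat ice -5.7→0.0 °C): 110.1 × 2.11 × 5.7 = 1324 J
q2 (melt at 0 °C): 110.1 × 336.0 = 36994 J
q3 (heat water 0.0→42.4 °C): 110.1 × 4.19 × 42.4 = 19560 J
Total: 1324 + 36994 + 19560 = 57878 J = 57.9 kJ

q = 57.9 kJ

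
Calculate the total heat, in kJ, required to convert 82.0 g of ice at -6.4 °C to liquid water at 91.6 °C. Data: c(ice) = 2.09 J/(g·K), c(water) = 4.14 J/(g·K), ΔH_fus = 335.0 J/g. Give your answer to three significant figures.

q1 (heat ice -6.4→0.0 °C): 82.0 × 2.09 × 6.4 = 1097 J
q2 (melt at 0 °C): 82.0 × 335.0 = 27470 J
q3 (heat water 0.0→91.6 °C): 82.0 × 4.14 × 91.6 = 31096 J
Total: 1097 + 27470 + 31096 = 59663 J = 59.7 kJ

q = 59.7 kJ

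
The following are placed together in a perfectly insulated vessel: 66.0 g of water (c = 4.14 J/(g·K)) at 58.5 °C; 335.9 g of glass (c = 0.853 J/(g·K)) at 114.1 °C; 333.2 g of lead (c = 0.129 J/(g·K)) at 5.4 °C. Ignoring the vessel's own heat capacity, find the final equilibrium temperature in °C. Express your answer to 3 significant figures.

Σ mᵢcᵢ(T − Tᵢ) = 0  ⇒  T = Σ mᵢcᵢTᵢ / Σ mᵢcᵢ
Σ mᵢcᵢ = 66.0×4.14 + 335.9×0.853 + 333.2×0.129 = 602.7455
Σ mᵢcᵢTᵢ = 273.24×58.5 + 286.5227×114.1 + 42.9828×5.4 = 48909
T = 48909 / 602.7455 = 81.14 °C

T_f = 81.1 °C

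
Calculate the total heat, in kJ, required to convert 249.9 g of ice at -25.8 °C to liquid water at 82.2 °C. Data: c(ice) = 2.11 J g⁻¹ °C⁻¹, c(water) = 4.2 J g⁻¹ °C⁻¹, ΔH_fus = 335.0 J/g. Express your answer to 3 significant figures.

q = 184 kJ

q1 (heat ice -25.8→0.0 °C): 249.9 × 2.11 × 25.8 = 13604 J
q2 (melt at 0 °C): 249.9 × 335.0 = 83717 J
q3 (heat water 0.0→82.2 °C): 249.9 × 4.2 × 82.2 = 86275 J
Total: 13604 + 83717 + 86275 = 183596 J = 184 kJ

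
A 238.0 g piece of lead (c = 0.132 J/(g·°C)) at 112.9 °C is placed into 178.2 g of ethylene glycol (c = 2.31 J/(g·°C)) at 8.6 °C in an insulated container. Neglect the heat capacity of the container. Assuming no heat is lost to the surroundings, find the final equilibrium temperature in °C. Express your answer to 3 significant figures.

T_f = 16.0 °C

Heat lost by lead = heat gained by ethylene glycol.
(238.0)(0.132)(112.9 − T) = (178.2)(2.31)(T − 8.6)
31.416 (112.9 − T) = 411.642 (T − 8.6)
3546.9 − 31.416 T = 411.642 T − 3540.1
7087.0 = 443.058 T
T = 16.00 °C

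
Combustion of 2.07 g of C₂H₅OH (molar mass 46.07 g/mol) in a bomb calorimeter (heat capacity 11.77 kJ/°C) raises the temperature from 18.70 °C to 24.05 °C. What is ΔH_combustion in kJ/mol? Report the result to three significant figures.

ΔH = -1400 kJ/mol

ΔT = 24.05 − 18.70 = 5.35 °C
q_cal = C_cal × ΔT = 11.77 × 5.35 = 62.9695 kJ
n = 2.07 / 46.07 = 0.04493 mol
q_rxn = −q_cal = -62.9695 kJ
ΔH = -62.9695 / 0.04493 = -1402 kJ/mol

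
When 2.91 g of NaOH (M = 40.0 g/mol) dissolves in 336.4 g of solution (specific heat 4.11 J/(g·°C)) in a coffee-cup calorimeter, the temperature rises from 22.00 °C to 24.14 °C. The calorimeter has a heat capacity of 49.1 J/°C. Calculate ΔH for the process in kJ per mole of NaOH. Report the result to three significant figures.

ΔH = -42.1 kJ/mol

|ΔT| = |24.14 − 22.00| = 2.14 °C
|q_surr| = (336.4 × 4.11 + 49.1) × 2.14 = 1431.704 × 2.14 = 3064 J
n(NaOH) = 2.91 / 40.0 = 0.07275 mol
Temperature rose, so q_rxn = −|q_surr| = -3.064 kJ
ΔH = q_rxn / n = -42.12 kJ/mol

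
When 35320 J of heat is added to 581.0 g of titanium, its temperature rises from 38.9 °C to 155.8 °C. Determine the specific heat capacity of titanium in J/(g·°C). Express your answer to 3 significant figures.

c = q / (m ΔT) = 35320 / (581.0 × 116.9)
c = 35320 / 67918.9 = 0.520 J/(g·°C)

c = 0.520 J/(g·°C)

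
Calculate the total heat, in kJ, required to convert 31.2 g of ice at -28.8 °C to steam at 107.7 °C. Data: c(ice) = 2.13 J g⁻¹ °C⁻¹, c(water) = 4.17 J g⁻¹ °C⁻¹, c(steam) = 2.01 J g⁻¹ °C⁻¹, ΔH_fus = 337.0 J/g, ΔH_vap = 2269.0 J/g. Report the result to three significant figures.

q1 (heat ice -28.8→0.0 °C): 31.2 × 2.13 × 28.8 = 1914 J
q2 (melt at 0 °C): 31.2 × 337.0 = 10514 J
q3 (heat water 0.0→100.0 °C): 31.2 × 4.17 × 100.0 = 13010 J
q4 (vaporize at 100 °C): 31.2 × 2269.0 = 70793 J
q5 (heat steam 100.0→107.7 °C): 31.2 × 2.01 × 7.7 = 483 J
Total: 1914 + 10514 + 13010 + 70793 + 483 = 96714 J = 96.7 kJ

q = 96.7 kJ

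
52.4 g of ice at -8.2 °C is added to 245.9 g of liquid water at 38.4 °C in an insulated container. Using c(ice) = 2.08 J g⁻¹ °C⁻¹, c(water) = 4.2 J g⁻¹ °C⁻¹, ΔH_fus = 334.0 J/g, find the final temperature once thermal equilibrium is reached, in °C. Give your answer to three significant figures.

T_f = 17.0 °C

Heat to bring ice to 0 °C and melt it: q₁ = 52.4×2.08×8.2 + 52.4×334.0 = 18395 J
Heat the water can supply cooling to 0 °C: 245.9×4.2×38.4 = 39658.8 J > q₁, so all ice melts.
Energy balance: 245.9×4.2×(38.4 − T) = 18395 + 52.4×4.2×(T − 0)
1032.78(38.4 − T) = 18395 + 220.08 T
39658.8 − 18395 = 1252.86 T
T = 21263.8 / 1252.86 = 16.97 °C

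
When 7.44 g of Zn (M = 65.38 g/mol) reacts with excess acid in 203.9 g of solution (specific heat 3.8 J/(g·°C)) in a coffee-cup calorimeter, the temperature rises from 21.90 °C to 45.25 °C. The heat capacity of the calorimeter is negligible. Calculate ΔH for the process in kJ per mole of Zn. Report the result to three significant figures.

|ΔT| = |45.25 − 21.90| = 23.35 °C
|q_surr| = (203.9 × 3.8) × 23.35 = 774.82 × 23.35 = 18090 J
n(Zn) = 7.44 / 65.38 = 0.1138 mol
Temperature rose, so q_rxn = −|q_surr| = -18.09 kJ
ΔH = q_rxn / n = -159.0 kJ/mol

ΔH = -159 kJ/mol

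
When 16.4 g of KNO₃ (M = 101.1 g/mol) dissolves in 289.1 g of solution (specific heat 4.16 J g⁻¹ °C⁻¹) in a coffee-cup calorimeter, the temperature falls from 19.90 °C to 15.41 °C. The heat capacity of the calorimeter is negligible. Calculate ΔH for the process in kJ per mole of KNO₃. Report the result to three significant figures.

|ΔT| = |15.41 − 19.90| = 4.49 °C
|q_surr| = (289.1 × 4.16) × 4.49 = 1202.656 × 4.49 = 5400 J
n(KNO₃) = 16.4 / 101.1 = 0.1622 mol
Temperature fell, so q_rxn = +|q_surr| = 5.400 kJ
ΔH = q_rxn / n = 33.29 kJ/mol

ΔH = 33.3 kJ/mol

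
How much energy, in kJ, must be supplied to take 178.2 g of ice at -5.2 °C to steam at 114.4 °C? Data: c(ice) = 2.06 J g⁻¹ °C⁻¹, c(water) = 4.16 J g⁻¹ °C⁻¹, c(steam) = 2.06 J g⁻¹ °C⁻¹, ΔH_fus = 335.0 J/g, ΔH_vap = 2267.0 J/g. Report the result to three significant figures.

q1 (heat ice -5.2→0.0 °C): 178.2 × 2.06 × 5.2 = 1909 J
q2 (melt at 0 °C): 178.2 × 335.0 = 59697 J
q3 (heat water 0.0→100.0 °C): 178.2 × 4.16 × 100.0 = 74131 J
q4 (vaporize at 100 °C): 178.2 × 2267.0 = 403979 J
q5 (heat steam 100.0→114.4 °C): 178.2 × 2.06 × 14.4 = 5286 J
Total: 1909 + 59697 + 74131 + 403979 + 5286 = 545002 J = 545 kJ

q = 545 kJ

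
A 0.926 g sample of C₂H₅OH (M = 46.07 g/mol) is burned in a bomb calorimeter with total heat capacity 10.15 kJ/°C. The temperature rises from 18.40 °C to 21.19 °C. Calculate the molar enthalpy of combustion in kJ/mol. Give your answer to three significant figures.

ΔT = 21.19 − 18.40 = 2.79 °C
q_cal = C_cal × ΔT = 10.15 × 2.79 = 28.3185 kJ
n = 0.926 / 46.07 = 0.02010 mol
q_rxn = −q_cal = -28.3185 kJ
ΔH = -28.3185 / 0.02010 = -1409 kJ/mol

ΔH = -1410 kJ/mol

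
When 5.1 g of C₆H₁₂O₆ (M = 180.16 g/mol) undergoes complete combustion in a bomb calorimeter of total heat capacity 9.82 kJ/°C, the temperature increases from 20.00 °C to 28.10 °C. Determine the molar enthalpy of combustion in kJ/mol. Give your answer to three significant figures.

ΔT = 28.10 − 20.00 = 8.10 °C
q_cal = C_cal × ΔT = 9.82 × 8.10 = 79.542 kJ
n = 5.1 / 180.16 = 0.02831 mol
q_rxn = −q_cal = -79.542 kJ
ΔH = -79.542 / 0.02831 = -2810 kJ/mol

ΔH = -2810 kJ/mol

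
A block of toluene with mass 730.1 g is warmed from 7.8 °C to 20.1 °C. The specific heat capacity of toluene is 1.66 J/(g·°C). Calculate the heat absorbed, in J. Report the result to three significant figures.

q = m c ΔT = 730.1 × 1.66 × (20.1 − 7.8)
q = 730.1 × 1.66 × 12.3 = 14910 J

q = 14900 J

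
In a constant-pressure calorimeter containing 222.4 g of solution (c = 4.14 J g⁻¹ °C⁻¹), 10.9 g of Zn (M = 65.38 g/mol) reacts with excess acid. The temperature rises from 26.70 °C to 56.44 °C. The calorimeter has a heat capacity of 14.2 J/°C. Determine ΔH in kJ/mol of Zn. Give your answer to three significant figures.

ΔH = -167 kJ/mol

|ΔT| = |56.44 − 26.70| = 29.74 °C
|q_surr| = (222.4 × 4.14 + 14.2) × 29.74 = 934.936 × 29.74 = 27800 J
n(Zn) = 10.9 / 65.38 = 0.1667 mol
Temperature rose, so q_rxn = −|q_surr| = -27.80 kJ
ΔH = q_rxn / n = -166.8 kJ/mol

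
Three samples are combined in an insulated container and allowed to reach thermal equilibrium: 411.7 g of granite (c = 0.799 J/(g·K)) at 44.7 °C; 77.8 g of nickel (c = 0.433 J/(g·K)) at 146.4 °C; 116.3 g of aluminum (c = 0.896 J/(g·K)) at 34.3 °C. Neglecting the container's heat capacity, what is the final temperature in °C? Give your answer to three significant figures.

T_f = 49.7 °C

Σ mᵢcᵢ(T − Tᵢ) = 0  ⇒  T = Σ mᵢcᵢTᵢ / Σ mᵢcᵢ
Σ mᵢcᵢ = 411.7×0.799 + 77.8×0.433 + 116.3×0.896 = 466.8405
Σ mᵢcᵢTᵢ = 328.9483×44.7 + 33.6874×146.4 + 104.2048×34.3 = 23210
T = 23210 / 466.8405 = 49.72 °C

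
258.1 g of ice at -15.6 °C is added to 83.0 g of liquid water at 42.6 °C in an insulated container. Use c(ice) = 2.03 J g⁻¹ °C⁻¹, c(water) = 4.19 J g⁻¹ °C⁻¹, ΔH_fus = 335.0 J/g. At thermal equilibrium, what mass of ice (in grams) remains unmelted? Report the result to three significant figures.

m_ice remaining = 238 g

Heat to warm all ice to 0 °C: 258.1×2.03×15.6 = 8173.5 J
Heat released by water cooling to 0 °C: 83.0×4.19×42.6 = 14815 J
14815 J < 8173.5 + 258.1×335.0 = 94637.0 J, so not all ice melts; final T = 0 °C.
Heat left for melting: 14815 − 8173.5 = 6641.5 J
Mass melted = 6641.5 / 335.0 = 19.83 g
Ice remaining = 258.1 − 19.83 = 238.27 g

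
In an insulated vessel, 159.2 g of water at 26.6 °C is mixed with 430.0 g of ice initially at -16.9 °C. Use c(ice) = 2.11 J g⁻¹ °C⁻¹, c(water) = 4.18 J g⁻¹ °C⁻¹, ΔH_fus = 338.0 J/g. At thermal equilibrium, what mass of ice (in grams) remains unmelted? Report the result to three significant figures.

m_ice remaining = 423 g

Heat to warm all ice to 0 °C: 430.0×2.11×16.9 = 15333 J
Heat released by water cooling to 0 °C: 159.2×4.18×26.6 = 17701 J
17701 J < 15333 + 430.0×338.0 = 160673 J, so not all ice melts; final T = 0 °C.
Heat left for melting: 17701 − 15333 = 2368 J
Mass melted = 2368 / 338.0 = 7.006 g
Ice remaining = 430.0 − 7.006 = 422.994 g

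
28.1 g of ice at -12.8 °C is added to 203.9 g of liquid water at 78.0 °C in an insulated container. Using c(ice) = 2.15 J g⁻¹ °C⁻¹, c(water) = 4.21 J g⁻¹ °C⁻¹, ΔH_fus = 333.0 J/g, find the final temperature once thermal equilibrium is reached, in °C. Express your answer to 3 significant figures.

T_f = 58.2 °C

Heat to bring ice to 0 °C and melt it: q₁ = 28.1×2.15×12.8 + 28.1×333.0 = 10131 J
Heat the water can supply cooling to 0 °C: 203.9×4.21×78.0 = 66956.7 J > q₁, so all ice melts.
Energy balance: 203.9×4.21×(78.0 − T) = 10131 + 28.1×4.21×(T − 0)
858.419(78.0 − T) = 10131 + 118.301 T
66956.7 − 10131 = 976.720 T
T = 56825.7 / 976.720 = 58.18 °C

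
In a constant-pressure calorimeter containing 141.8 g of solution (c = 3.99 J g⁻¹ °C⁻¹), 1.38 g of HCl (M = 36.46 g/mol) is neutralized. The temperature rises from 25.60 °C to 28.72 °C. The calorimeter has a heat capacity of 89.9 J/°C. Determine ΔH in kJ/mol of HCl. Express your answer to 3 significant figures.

ΔH = -54.0 kJ/mol

|ΔT| = |28.72 − 25.60| = 3.12 °C
|q_surr| = (141.8 × 3.99 + 89.9) × 3.12 = 655.682 × 3.12 = 2045.7 J
n(HCl) = 1.38 / 36.46 = 0.037850 mol
Temperature rose, so q_rxn = −|q_surr| = -2.0457 kJ
ΔH = q_rxn / n = -54.048 kJ/mol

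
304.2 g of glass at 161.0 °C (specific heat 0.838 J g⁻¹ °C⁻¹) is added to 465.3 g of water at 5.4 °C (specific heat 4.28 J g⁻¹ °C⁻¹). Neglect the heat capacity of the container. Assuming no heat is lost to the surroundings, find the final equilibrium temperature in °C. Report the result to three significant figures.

Heat lost by glass = heat gained by water.
(304.2)(0.838)(161.0 − T) = (465.3)(4.28)(T − 5.4)
254.9196 (161.0 − T) = 1991.484 (T − 5.4)
41042 − 254.9196 T = 1991.484 T − 10754
51796 = 2246.4036 T
T = 23.06 °C

T_f = 23.1 °C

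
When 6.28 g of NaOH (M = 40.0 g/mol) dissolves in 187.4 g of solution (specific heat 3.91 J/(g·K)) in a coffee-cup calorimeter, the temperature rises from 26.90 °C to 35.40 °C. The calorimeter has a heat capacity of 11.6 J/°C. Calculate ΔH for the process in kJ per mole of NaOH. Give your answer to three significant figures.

ΔH = -40.3 kJ/mol

|ΔT| = |35.40 − 26.90| = 8.50 °C
|q_surr| = (187.4 × 3.91 + 11.6) × 8.50 = 744.334 × 8.50 = 6327 J
n(NaOH) = 6.28 / 40.0 = 0.1570 mol
Temperature rose, so q_rxn = −|q_surr| = -6.327 kJ
ΔH = q_rxn / n = -40.30 kJ/mol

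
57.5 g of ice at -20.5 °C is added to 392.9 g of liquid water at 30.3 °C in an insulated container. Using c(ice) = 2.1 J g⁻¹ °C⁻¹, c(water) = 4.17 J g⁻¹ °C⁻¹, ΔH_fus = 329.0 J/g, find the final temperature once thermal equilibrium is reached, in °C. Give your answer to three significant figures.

Heat to bring ice to 0 °C and melt it: q₁ = 57.5×2.1×20.5 + 57.5×329.0 = 21393 J
Heat the water can supply cooling to 0 °C: 392.9×4.17×30.3 = 49643.3 J > q₁, so all ice melts.
Energy balance: 392.9×4.17×(30.3 − T) = 21393 + 57.5×4.17×(T − 0)
1638.393(30.3 − T) = 21393 + 239.775 T
49643.3 − 21393 = 1878.168 T
T = 28250.3 / 1878.168 = 15.04 °C

T_f = 15.0 °C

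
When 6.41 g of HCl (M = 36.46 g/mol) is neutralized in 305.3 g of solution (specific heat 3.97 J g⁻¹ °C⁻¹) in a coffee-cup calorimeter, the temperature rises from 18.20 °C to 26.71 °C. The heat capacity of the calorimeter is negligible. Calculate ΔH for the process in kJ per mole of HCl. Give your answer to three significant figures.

|ΔT| = |26.71 − 18.20| = 8.51 °C
|q_surr| = (305.3 × 3.97) × 8.51 = 1212.041 × 8.51 = 10314 J
n(HCl) = 6.41 / 36.46 = 0.17581 mol
Temperature rose, so q_rxn = −|q_surr| = -10.314 kJ
ΔH = q_rxn / n = -58.67 kJ/mol

ΔH = -58.7 kJ/mol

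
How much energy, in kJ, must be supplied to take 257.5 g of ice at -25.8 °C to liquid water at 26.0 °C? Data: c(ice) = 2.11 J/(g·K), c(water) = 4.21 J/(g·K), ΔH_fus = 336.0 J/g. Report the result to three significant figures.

q1 (heat ice -25.8→0.0 °C): 257.5 × 2.11 × 25.8 = 14018 J
q2 (melt at 0 °C): 257.5 × 336.0 = 86520 J
q3 (heat water 0.0→26.0 °C): 257.5 × 4.21 × 26.0 = 28186 J
Total: 14018 + 86520 + 28186 = 128724 J = 129 kJ

q = 129 kJ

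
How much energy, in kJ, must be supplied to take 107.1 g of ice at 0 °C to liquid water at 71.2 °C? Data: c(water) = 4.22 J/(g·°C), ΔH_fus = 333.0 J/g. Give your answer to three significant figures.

q1 (melt at 0 °C): 107.1 × 333.0 = 35664 J
q2 (heat water 0.0→71.2 °C): 107.1 × 4.22 × 71.2 = 32180 J
Total: 35664 + 32180 = 67844 J = 67.8 kJ

q = 67.8 kJ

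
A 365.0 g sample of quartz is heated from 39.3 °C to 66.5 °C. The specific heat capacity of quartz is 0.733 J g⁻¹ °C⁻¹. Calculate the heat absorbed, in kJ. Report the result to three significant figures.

q = 7.28 kJ

q = m c ΔT = 365.0 × 0.733 × (66.5 − 39.3)
q = 365.0 × 0.733 × 27.2 = 7277 J = 7.28 kJ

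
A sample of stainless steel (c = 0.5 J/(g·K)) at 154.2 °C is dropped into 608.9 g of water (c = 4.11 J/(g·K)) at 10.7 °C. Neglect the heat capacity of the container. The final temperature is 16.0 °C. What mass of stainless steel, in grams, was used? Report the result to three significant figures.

q_gained = (608.9 × 4.11) × (16.0 − 10.7) = 13260 J
q_lost = m × 0.5 × (154.2 − 16.0) = 69.1 m
m = 13260 / 69.1 = 192 g

m = 192 g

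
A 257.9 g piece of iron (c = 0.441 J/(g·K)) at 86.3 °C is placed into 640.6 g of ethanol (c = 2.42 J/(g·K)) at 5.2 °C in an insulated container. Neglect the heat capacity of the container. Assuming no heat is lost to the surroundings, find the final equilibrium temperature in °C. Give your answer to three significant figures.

T_f = 10.7 °C

Heat lost by iron = heat gained by ethanol.
(257.9)(0.441)(86.3 − T) = (640.6)(2.42)(T − 5.2)
113.7339 (86.3 − T) = 1550.252 (T − 5.2)
9815.2 − 113.7339 T = 1550.252 T − 8061.3
17876.5 = 1663.9859 T
T = 10.74 °C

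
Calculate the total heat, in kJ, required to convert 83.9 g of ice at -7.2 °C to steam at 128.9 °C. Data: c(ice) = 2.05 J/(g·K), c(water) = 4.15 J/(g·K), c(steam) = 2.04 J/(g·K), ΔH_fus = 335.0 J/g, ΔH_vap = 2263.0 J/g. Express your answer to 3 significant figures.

q1 (heat ice -7.2→0.0 °C): 83.9 × 2.05 × 7.2 = 1238 J
q2 (melt at 0 °C): 83.9 × 335.0 = 28107 J
q3 (heat water 0.0→100.0 °C): 83.9 × 4.15 × 100.0 = 34819 J
q4 (vaporize at 100 °C): 83.9 × 2263.0 = 189866 J
q5 (heat steam 100.0→128.9 °C): 83.9 × 2.04 × 28.9 = 4946 J
Total: 1238 + 28107 + 34819 + 189866 + 4946 = 258976 J = 259 kJ

q = 259 kJ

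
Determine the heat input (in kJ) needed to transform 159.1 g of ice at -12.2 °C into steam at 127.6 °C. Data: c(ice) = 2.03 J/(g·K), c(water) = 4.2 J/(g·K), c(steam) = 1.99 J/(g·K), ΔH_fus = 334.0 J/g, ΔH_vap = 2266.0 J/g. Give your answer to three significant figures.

q1 (heat ice -12.2→0.0 °C): 159.1 × 2.03 × 12.2 = 3940 J
q2 (melt at 0 °C): 159.1 × 334.0 = 53139 J
q3 (heat water 0.0→100.0 °C): 159.1 × 4.2 × 100.0 = 66822 J
q4 (vaporize at 100 °C): 159.1 × 2266.0 = 360521 J
q5 (heat steam 100.0→127.6 °C): 159.1 × 1.99 × 27.6 = 8738 J
Total: 3940 + 53139 + 66822 + 360521 + 8738 = 493160 J = 493 kJ

q = 493 kJ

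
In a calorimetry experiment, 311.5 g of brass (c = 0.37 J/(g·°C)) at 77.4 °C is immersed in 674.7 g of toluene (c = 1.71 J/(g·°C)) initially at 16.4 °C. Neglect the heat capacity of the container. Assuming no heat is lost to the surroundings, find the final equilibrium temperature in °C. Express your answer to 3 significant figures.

T_f = 21.9 °C

Heat lost by brass = heat gained by toluene.
(311.5)(0.37)(77.4 − T) = (674.7)(1.71)(T − 16.4)
115.255 (77.4 − T) = 1153.737 (T − 16.4)
8920.7 − 115.255 T = 1153.737 T − 18921
27841.7 = 1268.992 T
T = 21.94 °C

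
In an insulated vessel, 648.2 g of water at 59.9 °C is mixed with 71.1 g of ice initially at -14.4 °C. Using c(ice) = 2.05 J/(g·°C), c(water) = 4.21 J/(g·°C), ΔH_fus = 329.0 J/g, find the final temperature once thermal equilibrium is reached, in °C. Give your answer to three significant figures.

T_f = 45.6 °C

Heat to bring ice to 0 °C and melt it: q₁ = 71.1×2.05×14.4 + 71.1×329.0 = 25491 J
Heat the water can supply cooling to 0 °C: 648.2×4.21×59.9 = 163462 J > q₁, so all ice melts.
Energy balance: 648.2×4.21×(59.9 − T) = 25491 + 71.1×4.21×(T − 0)
2728.922(59.9 − T) = 25491 + 299.331 T
163462 − 25491 = 3028.253 T
T = 137971 / 3028.253 = 45.56 °C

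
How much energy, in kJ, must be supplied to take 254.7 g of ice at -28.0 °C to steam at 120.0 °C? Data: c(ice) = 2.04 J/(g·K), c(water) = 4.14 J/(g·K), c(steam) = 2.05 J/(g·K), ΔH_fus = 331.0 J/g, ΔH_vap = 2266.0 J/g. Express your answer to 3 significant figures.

q = 792 kJ

q1 (heat ice -28.0→0.0 °C): 254.7 × 2.04 × 28.0 = 14548 J
q2 (melt at 0 °C): 254.7 × 331.0 = 84306 J
q3 (heat water 0.0→100.0 °C): 254.7 × 4.14 × 100.0 = 105446 J
q4 (vaporize at 100 °C): 254.7 × 2266.0 = 577150 J
q5 (heat steam 100.0→120.0 °C): 254.7 × 2.05 × 20.0 = 10443 J
Total: 14548 + 84306 + 105446 + 577150 + 10443 = 791893 J = 792 kJ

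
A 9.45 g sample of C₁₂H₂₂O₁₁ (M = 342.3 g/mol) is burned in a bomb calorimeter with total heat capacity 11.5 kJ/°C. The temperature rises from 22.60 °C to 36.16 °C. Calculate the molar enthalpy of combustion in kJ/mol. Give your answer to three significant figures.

ΔH = -5650 kJ/mol

ΔT = 36.16 − 22.60 = 13.56 °C
q_cal = C_cal × ΔT = 11.5 × 13.56 = 155.94 kJ
n = 9.45 / 342.3 = 0.02761 mol
q_rxn = −q_cal = -155.94 kJ
ΔH = -155.94 / 0.02761 = -5648 kJ/mol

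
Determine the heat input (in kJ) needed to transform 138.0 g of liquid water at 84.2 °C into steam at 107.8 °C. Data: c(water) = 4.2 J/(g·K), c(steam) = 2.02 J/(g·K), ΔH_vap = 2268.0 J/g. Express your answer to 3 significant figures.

q1 (heat water 84.2→100.0 °C): 138.0 × 4.2 × 15.8 = 9158 J
q2 (vaporize at 100 °C): 138.0 × 2268.0 = 312984 J
q3 (heat steam 100.0→107.8 °C): 138.0 × 2.02 × 7.8 = 2174 J
Total: 9158 + 312984 + 2174 = 324316 J = 324 kJ

q = 324 kJ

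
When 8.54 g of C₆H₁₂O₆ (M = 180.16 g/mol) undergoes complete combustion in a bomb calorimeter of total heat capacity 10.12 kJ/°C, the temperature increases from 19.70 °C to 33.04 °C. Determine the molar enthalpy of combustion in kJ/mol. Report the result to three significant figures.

ΔT = 33.04 − 19.70 = 13.34 °C
q_cal = C_cal × ΔT = 10.12 × 13.34 = 135.0008 kJ
n = 8.54 / 180.16 = 0.04740 mol
q_rxn = −q_cal = -135.0008 kJ
ΔH = -135.0008 / 0.04740 = -2848 kJ/mol

ΔH = -2850 kJ/mol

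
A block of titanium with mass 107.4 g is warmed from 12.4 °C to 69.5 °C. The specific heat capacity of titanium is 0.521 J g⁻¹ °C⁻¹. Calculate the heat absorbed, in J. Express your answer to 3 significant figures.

q = m c ΔT = 107.4 × 0.521 × (69.5 − 12.4)
q = 107.4 × 0.521 × 57.1 = 3195 J

q = 3200 J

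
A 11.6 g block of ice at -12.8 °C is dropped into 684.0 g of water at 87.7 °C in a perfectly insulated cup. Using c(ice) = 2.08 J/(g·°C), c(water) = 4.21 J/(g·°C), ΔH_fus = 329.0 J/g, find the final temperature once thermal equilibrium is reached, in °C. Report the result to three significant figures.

T_f = 84.8 °C

Heat to bring ice to 0 °C and melt it: q₁ = 11.6×2.08×12.8 + 11.6×329.0 = 4125.2 J
Heat the water can supply cooling to 0 °C: 684.0×4.21×87.7 = 252544 J > q₁, so all ice melts.
Energy balance: 684.0×4.21×(87.7 − T) = 4125.2 + 11.6×4.21×(T − 0)
2879.64(87.7 − T) = 4125.2 + 48.836 T
252544 − 4125.2 = 2928.476 T
T = 248418.8 / 2928.476 = 84.83 °C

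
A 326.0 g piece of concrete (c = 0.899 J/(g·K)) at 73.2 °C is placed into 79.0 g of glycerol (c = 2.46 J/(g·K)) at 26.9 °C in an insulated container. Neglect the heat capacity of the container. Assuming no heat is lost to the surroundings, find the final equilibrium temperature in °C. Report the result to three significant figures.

Heat lost by concrete = heat gained by glycerol.
(326.0)(0.899)(73.2 − T) = (79.0)(2.46)(T − 26.9)
293.074 (73.2 − T) = 194.34 (T − 26.9)
21453 − 293.074 T = 194.34 T − 5227.7
26680.7 = 487.414 T
T = 54.74 °C

T_f = 54.7 °C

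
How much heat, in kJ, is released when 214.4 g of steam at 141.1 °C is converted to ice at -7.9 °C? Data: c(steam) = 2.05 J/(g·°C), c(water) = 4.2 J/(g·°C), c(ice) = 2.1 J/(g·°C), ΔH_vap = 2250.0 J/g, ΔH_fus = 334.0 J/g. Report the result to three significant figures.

q = 666 kJ

q1 (cool steam 141.1→100 °C): 214.4 × 2.05 × 41.1 = 18064 J
q2 (condense at 100 °C): 214.4 × 2250.0 = 482400 J
q3 (cool water 100→0 °C): 214.4 × 4.2 × 100.0 = 90048 J
q4 (freeze at 0 °C): 214.4 × 334.0 = 71610 J
q5 (cool ice 0→-7.9 °C): 214.4 × 2.1 × 7.9 = 3557 J
Total: 18064 + 482400 + 90048 + 71610 + 3557 = 665679 J = 666 kJ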